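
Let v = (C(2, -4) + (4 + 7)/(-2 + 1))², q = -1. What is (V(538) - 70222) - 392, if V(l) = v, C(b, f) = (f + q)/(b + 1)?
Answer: -634082/9 ≈ -70454.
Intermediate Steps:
C(b, f) = (-1 + f)/(1 + b) (C(b, f) = (f - 1)/(b + 1) = (-1 + f)/(1 + b))
v = 1444/9 (v = ((-1 - 4)/(1 + 2) + (4 + 7)/(-2 + 1))² = (-5/3 + 11/(-1))² = ((⅓)*(-5) + 11*(-1))² = (-5/3 - 11)² = (-38/3)² = 1444/9 ≈ 160.44)
V(l) = 1444/9
(V(538) - 70222) - 392 = (1444/9 - 70222) - 392 = -630554/9 - 392 = -634082/9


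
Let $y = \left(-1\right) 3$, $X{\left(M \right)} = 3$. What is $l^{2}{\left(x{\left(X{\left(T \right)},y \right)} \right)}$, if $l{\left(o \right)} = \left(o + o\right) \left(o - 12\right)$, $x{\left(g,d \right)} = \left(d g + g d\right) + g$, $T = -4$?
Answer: $656100$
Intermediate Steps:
$y = -3$
$x{\left(g,d \right)} = g + 2 d g$ ($x{\left(g,d \right)} = \left(d g + d g\right) + g = 2 d g + g = g + 2 d g$)
$l{\left(o \right)} = 2 o \left(-12 + o\right)$
$l^{2}{\left(x{\left(X{\left(T \right)},y \right)} \right)} = \left(2 \cdot 3 \left(1 + 2 \left(-3\right)\right) \left(-12 + 3 \left(1 + 2 \left(-3\right)\right)\right)\right)^{2} = \left(2 \cdot 3 \left(1 - 6\right) \left(-12 + 3 \left(1 - 6\right)\right)\right)^{2} = \left(2 \cdot 3 \left(-5\right) \left(-12 + 3 \left(-5\right)\right)\right)^{2} = \left(2 \left(-15\right) \left(-12 - 15\right)\right)^{2} = \left(2 \left(-15\right) \left(-27\right)\right)^{2} = 810^{2} = 656100$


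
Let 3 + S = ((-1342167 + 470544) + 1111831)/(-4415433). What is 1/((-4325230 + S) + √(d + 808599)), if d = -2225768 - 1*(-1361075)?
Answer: -84324953737580810001/364725078310307968718311375 - 19496048577489*I*√56094/364725078310307968718311375 ≈ -2.312e-7 - 1.266e-11*I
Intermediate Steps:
d = -864693 (d = -2225768 + 1361075 = -864693)
S = -13486507/4415433 (S = -3 + ((-1342167 + 470544) + 1111831)/(-4415433) = -3 + (-871623 + 1111831)*(-1/4415433) = -3 + 240208*(-1/4415433) = -3 - 240208/4415433 = -13486507/4415433 ≈ -3.0544)
1/((-4325230 + S) + √(d + 808599)) = 1/((-4325230 - 13486507/4415433) + √(-864693 + 808599)) = 1/(-19097776761097/4415433 + √(-56094)) = 1/(-19097776761097/4415433 + I*√56094)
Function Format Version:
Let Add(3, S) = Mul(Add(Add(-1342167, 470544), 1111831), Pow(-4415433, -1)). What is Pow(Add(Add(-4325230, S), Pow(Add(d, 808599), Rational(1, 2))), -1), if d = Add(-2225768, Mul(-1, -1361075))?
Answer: Add(Rational(-84324953737580810001, 364725078310307968718311375), Mul(Rational(-19496048577489, 364725078310307968718311375), I, Pow(56094, Rational(1, 2)))) ≈ Add(-2.3120e-7, Mul(-1.2660e-11, I))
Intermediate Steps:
d = -864693 (d = Add(-2225768, 1361075) = -864693)
S = Rational(-13486507, 4415433) (S = Add(-3, Mul(Add(Add(-1342167, 470544), 1111831), Pow(-4415433, -1))) = Add(-3, Mul(Add(-871623, 1111831), Rational(-1, 4415433))) = Add(-3, Mul(240208, Rational(-1, 4415433))) = Add(-3, Rational(-240208, 4415433)) = Rational(-13486507, 4415433) ≈ -3.0544)
Pow(Add(Add(-4325230, S), Pow(Add(d, 808599), Rational(1, 2))), -1) = Pow(Add(Add(-4325230, Rational(-13486507, 4415433)), Pow(Add(-864693, 808599), Rational(1, 2))), -1) = Pow(Add(Rational(-19097776761097, 4415433), Pow(-56094, Rational(1, 2))), -1) = Pow(Add(Rational(-19097776761097, 4415433), Mul(I, Pow(56094, Rational(1, 2)))), -1)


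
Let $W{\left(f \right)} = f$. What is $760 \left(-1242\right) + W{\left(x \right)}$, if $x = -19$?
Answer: $-943939$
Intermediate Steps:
$760 \left(-1242\right) + W{\left(x \right)} = 760 \left(-1242\right) - 19 = -943920 - 19 = -943939$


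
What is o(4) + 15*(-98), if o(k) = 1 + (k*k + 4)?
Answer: -1449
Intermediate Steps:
o(k) = 5 + k² (o(k) = 1 + (k² + 4) = 1 + (4 + k²) = 5 + k²)
o(4) + 15*(-98) = (5 + 4²) + 15*(-98) = (5 + 16) - 1470 = 21 - 1470 = -1449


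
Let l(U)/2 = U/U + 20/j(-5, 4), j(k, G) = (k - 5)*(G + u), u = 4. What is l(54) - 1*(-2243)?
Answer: 4489/2 ≈ 2244.5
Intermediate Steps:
j(k, G) = (-5 + k)*(4 + G) (j(k, G) = (k - 5)*(G + 4) = (-5 + k)*(4 + G))
l(U) = 3/2 (l(U) = 2*(U/U + 20/(-20 - 5*4 + 4*(-5) + 4*(-5))) = 2*(1 + 20/(-20 - 20 - 20 - 20)) = 2*(1 + 20/(-80)) = 2*(1 + 20*(-1/80)) = 2*(1 - ¼) = 2*(¾) = 3/2)
l(54) - 1*(-2243) = 3/2 - 1*(-2243) = 3/2 + 2243 = 4489/2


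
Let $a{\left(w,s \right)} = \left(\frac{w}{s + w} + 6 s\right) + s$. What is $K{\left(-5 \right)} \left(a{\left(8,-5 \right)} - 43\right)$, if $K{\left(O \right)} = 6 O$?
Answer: $2260$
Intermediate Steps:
$a{\left(w,s \right)} = 7 s + \frac{w}{s + w}$ ($a{\left(w,s \right)} = \left(\frac{w}{s + w} + 6 s\right) + s = \left(6 s + \frac{w}{s + w}\right) + s = 7 s + \frac{w}{s + w}$)
$K{\left(-5 \right)} \left(a{\left(8,-5 \right)} - 43\right) = 6 \left(-5\right) \left(\frac{8 + 7 \left(-5\right)^{2} + 7 \left(-5\right) 8}{-5 + 8} - 43\right) = - 30 \left(\frac{8 + 7 \cdot 25 - 280}{3} - 43\right) = - 30 \left(\frac{8 + 175 - 280}{3} - 43\right) = - 30 \left(\frac{1}{3} \left(-97\right) - 43\right) = - 30 \left(- \frac{97}{3} - 43\right) = \left(-30\right) \left(- \frac{226}{3}\right) = 2260$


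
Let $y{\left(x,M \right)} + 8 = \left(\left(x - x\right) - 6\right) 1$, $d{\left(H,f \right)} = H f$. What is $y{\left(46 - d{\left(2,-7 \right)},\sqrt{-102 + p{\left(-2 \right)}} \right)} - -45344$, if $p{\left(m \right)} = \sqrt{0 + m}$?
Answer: $45330$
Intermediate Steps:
$p{\left(m \right)} = \sqrt{m}$
$y{\left(x,M \right)} = -14$ ($y{\left(x,M \right)} = -8 + \left(\left(x - x\right) - 6\right) 1 = -8 + \left(0 - 6\right) 1 = -8 - 6 = -14$)
$y{\left(46 - d{\left(2,-7 \right)},\sqrt{-102 + p{\left(-2 \right)}} \right)} - -45344 = -14 - -45344 = -14 + 45344 = 45330$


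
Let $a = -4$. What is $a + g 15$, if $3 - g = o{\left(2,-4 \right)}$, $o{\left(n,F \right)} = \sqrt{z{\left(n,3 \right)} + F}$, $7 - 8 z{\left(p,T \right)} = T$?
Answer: $41 - \frac{15 i \sqrt{14}}{2} \approx 41.0 - 28.062 i$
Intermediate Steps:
$z{\left(p,T \right)} = \frac{7}{8} - \frac{T}{8}$
$o{\left(n,F \right)} = \sqrt{\frac{1}{2} + F}$ ($o{\left(n,F \right)} = \sqrt{\left(\frac{7}{8} - \frac{3}{8}\right) + F} = \sqrt{\frac{1}{2} + F}$)
$g = 3 - \frac{i \sqrt{14}}{2}$ ($g = 3 - \frac{\sqrt{2 + 4 \left(-4\right)}}{2} = 3 - \frac{\sqrt{2 - 16}}{2} = 3 - \frac{\sqrt{-14}}{2} = 3 - \frac{i \sqrt{14}}{2} \approx 3.0 - 1.8708 i$)
$a + g 15 = -4 + \left(3 - \frac{i \sqrt{14}}{2}\right) 15 = -4 + \left(45 - \frac{15 i \sqrt{14}}{2}\right) = 41 - \frac{15 i \sqrt{14}}{2}$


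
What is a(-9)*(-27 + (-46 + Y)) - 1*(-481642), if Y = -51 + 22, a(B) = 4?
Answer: 481234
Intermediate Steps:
Y = -29
a(-9)*(-27 + (-46 + Y)) - 1*(-481642) = 4*(-27 + (-46 - 29)) - 1*(-481642) = 4*(-27 - 75) + 481642 = 4*(-102) + 481642 = -408 + 481642 = 481234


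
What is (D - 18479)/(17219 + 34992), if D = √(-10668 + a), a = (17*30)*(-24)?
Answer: -18479/52211 + 2*I*√5727/52211 ≈ -0.35393 + 0.0028989*I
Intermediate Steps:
a = -12240 (a = 510*(-24) = -12240)
D = 2*I*√5727 (D = √(-10668 - 12240) = √(-22908) = 2*I*√5727 ≈ 151.35*I)
(D - 18479)/(17219 + 34992) = (2*I*√5727 - 18479)/(17219 + 34992) = (-18479 + 2*I*√5727)/52211 = (-18479 + 2*I*√5727)*(1/52211) = -18479/52211 + 2*I*√5727/52211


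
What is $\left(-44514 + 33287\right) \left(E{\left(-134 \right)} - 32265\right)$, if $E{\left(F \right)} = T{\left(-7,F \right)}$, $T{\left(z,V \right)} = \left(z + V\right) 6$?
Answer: $371737197$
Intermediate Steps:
$T{\left(z,V \right)} = 6 V + 6 z$ ($T{\left(z,V \right)} = \left(V + z\right) 6 = 6 V + 6 z$)
$E{\left(F \right)} = -42 + 6 F$ ($E{\left(F \right)} = 6 F + 6 \left(-7\right) = 6 F - 42 = -42 + 6 F$)
$\left(-44514 + 33287\right) \left(E{\left(-134 \right)} - 32265\right) = \left(-44514 + 33287\right) \left(\left(-42 + 6 \left(-134\right)\right) - 32265\right) = - 11227 \left(\left(-42 - 804\right) - 32265\right) = - 11227 \left(-846 - 32265\right) = \left(-11227\right) \left(-33111\right) = 371737197$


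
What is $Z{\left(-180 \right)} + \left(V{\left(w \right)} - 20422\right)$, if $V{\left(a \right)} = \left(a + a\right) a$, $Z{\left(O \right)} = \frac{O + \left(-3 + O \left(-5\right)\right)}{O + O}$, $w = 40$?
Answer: $- \frac{2066879}{120} \approx -17224.0$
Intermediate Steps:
$Z{\left(O \right)} = \frac{-3 - 4 O}{2 O}$ ($Z{\left(O \right)} = \frac{O - \left(3 + 5 O\right)}{2 O} = \left(-3 - 4 O\right) \frac{1}{2 O} = \frac{-3 - 4 O}{2 O}$)
$V{\left(a \right)} = 2 a^{2}$ ($V{\left(a \right)} = 2 a a = 2 a^{2}$)
$Z{\left(-180 \right)} + \left(V{\left(w \right)} - 20422\right) = \left(-2 - \frac{3}{2 \left(-180\right)}\right) - \left(20422 - 2 \cdot 40^{2}\right) = \left(-2 - - \frac{1}{120}\right) + \left(2 \cdot 1600 - 20422\right) = \left(-2 + \frac{1}{120}\right) + \left(3200 - 20422\right) = - \frac{239}{120} - 17222 = - \frac{2066879}{120}$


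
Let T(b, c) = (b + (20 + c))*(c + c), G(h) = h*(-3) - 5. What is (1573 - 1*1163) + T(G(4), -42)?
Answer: 3686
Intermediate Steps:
G(h) = -5 - 3*h (G(h) = -3*h - 5 = -5 - 3*h)
T(b, c) = 2*c*(20 + b + c) (T(b, c) = (20 + b + c)*(2*c) = 2*c*(20 + b + c))
(1573 - 1*1163) + T(G(4), -42) = (1573 - 1*1163) + 2*(-42)*(20 + (-5 - 3*4) - 42) = (1573 - 1163) + 2*(-42)*(20 + (-5 - 12) - 42) = 410 + 2*(-42)*(20 - 17 - 42) = 410 + 2*(-42)*(-39) = 410 + 3276 = 3686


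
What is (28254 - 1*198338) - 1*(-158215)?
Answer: -11869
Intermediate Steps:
(28254 - 1*198338) - 1*(-158215) = (28254 - 198338) + 158215 = -170084 + 158215 = -11869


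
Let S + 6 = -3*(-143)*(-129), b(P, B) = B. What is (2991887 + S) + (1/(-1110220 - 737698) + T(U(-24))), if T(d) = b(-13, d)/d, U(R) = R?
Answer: 5426486971637/1847918 ≈ 2.9365e+6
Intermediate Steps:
T(d) = 1 (T(d) = d/d = 1)
S = -55347 (S = -6 - 3*(-143)*(-129) = -6 + 429*(-129) = -6 - 55341 = -55347)
(2991887 + S) + (1/(-1110220 - 737698) + T(U(-24))) = (2991887 - 55347) + (1/(-1110220 - 737698) + 1) = 2936540 + (1/(-1847918) + 1) = 2936540 + (-1/1847918 + 1) = 2936540 + 1847917/1847918 = 5426486971637/1847918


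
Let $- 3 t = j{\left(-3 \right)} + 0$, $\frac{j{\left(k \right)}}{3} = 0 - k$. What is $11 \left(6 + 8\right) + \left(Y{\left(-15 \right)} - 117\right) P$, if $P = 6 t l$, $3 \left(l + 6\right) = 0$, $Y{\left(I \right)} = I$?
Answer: $-14102$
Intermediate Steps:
$j{\left(k \right)} = - 3 k$ ($j{\left(k \right)} = 3 \left(0 - k\right) = 3 \left(- k\right) = - 3 k$)
$t = -3$ ($t = - \frac{\left(-3\right) \left(-3\right) + 0}{3} = - \frac{9 + 0}{3} = \left(- \frac{1}{3}\right) 9 = -3$)
$l = -6$ ($l = -6 + \frac{1}{3} \cdot 0 = -6 + 0 = -6$)
$P = 108$ ($P = 6 \left(-3\right) \left(-6\right) = \left(-18\right) \left(-6\right) = 108$)
$11 \left(6 + 8\right) + \left(Y{\left(-15 \right)} - 117\right) P = 11 \left(6 + 8\right) + \left(-15 - 117\right) 108 = 11 \cdot 14 - 14256 = 154 - 14256 = -14102$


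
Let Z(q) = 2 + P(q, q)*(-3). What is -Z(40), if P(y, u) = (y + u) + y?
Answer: 358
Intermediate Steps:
P(y, u) = u + 2*y (P(y, u) = (u + y) + y = u + 2*y)
Z(q) = 2 - 9*q (Z(q) = 2 + (q + 2*q)*(-3) = 2 + (3*q)*(-3) = 2 - 9*q)
-Z(40) = -(2 - 9*40) = -(2 - 360) = -1*(-358) = 358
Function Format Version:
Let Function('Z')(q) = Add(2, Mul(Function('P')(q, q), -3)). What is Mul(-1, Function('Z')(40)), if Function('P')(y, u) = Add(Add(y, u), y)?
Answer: 358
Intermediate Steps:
Function('P')(y, u) = Add(u, Mul(2, y)) (Function('P')(y, u) = Add(Add(u, y), y) = Add(u, Mul(2, y)))
Function('Z')(q) = Add(2, Mul(-9, q)) (Function('Z')(q) = Add(2, Mul(Add(q, Mul(2, q)), -3)) = Add(2, Mul(Mul(3, q), -3)) = Add(2, Mul(-9, q)))
Mul(-1, Function('Z')(40)) = Mul(-1, Add(2, Mul(-9, 40))) = Mul(-1, Add(2, -360)) = Mul(-1, -358) = 358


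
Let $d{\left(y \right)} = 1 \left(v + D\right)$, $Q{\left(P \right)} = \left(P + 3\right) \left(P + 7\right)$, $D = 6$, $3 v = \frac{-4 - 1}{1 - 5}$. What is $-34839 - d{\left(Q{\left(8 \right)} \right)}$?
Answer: $- \frac{418145}{12} \approx -34845.0$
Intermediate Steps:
$v = \frac{5}{12}$ ($v = \frac{\left(-4 - 1\right) \frac{1}{1 - 5}}{3} = \frac{\left(-5\right) \frac{1}{-4}}{3} = \frac{\left(-5\right) \left(- \frac{1}{4}\right)}{3} = \frac{1}{3} \cdot \frac{5}{4} = \frac{5}{12} \approx 0.41667$)
$Q{\left(P \right)} = \left(3 + P\right) \left(7 + P\right)$
$d{\left(y \right)} = \frac{77}{12}$ ($d{\left(y \right)} = 1 \left(\frac{5}{12} + 6\right) = 1 \cdot \frac{77}{12} = \frac{77}{12}$)
$-34839 - d{\left(Q{\left(8 \right)} \right)} = -34839 - \frac{77}{12} = - \frac{418145}{12}$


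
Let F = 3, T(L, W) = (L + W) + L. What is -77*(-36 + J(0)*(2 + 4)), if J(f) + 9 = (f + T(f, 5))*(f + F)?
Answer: 0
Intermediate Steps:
T(L, W) = W + 2*L
J(f) = -9 + (3 + f)*(5 + 3*f) (J(f) = -9 + (f + (5 + 2*f))*(f + 3) = -9 + (5 + 3*f)*(3 + f) = -9 + (3 + f)*(5 + 3*f))
-77*(-36 + J(0)*(2 + 4)) = -77*(-36 + (6 + 3*0**2 + 14*0)*(2 + 4)) = -77*(-36 + (6 + 3*0 + 0)*6) = -77*(-36 + (6 + 0 + 0)*6) = -77*(-36 + 6*6) = -77*(-36 + 36) = -77*0 = 0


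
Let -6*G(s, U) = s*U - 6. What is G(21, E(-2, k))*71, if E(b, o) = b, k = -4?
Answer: 568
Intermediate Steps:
G(s, U) = 1 - U*s/6 (G(s, U) = -(s*U - 6)/6 = -(U*s - 6)/6 = -(-6 + U*s)/6 = 1 - U*s/6)
G(21, E(-2, k))*71 = (1 - ⅙*(-2)*21)*71 = (1 + 7)*71 = 8*71 = 568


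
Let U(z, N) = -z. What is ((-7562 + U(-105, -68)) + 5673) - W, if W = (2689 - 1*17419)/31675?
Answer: -11298694/6335 ≈ -1783.5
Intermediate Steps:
W = -2946/6335 (W = (2689 - 17419)*(1/31675) = -14730*1/31675 = -2946/6335 ≈ -0.46504)
((-7562 + U(-105, -68)) + 5673) - W = ((-7562 - 1*(-105)) + 5673) - 1*(-2946/6335) = ((-7562 + 105) + 5673) + 2946/6335 = (-7457 + 5673) + 2946/6335 = -1784 + 2946/6335 = -11298694/6335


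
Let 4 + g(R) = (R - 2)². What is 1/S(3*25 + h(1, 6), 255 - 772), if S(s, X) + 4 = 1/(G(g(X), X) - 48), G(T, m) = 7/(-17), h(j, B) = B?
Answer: -823/3309 ≈ -0.24872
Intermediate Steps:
g(R) = -4 + (-2 + R)² (g(R) = -4 + (R - 2)² = -4 + (-2 + R)²)
G(T, m) = -7/17 (G(T, m) = 7*(-1/17) = -7/17)
S(s, X) = -3309/823 (S(s, X) = -4 + 1/(-7/17 - 48) = -4 + 1/(-823/17) = -4 - 17/823 = -3309/823)
1/S(3*25 + h(1, 6), 255 - 772) = 1/(-3309/823) = -823/3309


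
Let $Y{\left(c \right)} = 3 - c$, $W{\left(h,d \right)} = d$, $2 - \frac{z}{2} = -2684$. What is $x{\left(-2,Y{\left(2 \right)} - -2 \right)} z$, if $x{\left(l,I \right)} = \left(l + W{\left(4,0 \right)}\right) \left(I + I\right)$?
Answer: $-64464$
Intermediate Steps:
$z = 5372$ ($z = 4 - -5368 = 4 + 5368 = 5372$)
$x{\left(l,I \right)} = 2 I l$ ($x{\left(l,I \right)} = \left(l + 0\right) \left(I + I\right) = l 2 I = 2 I l$)
$x{\left(-2,Y{\left(2 \right)} - -2 \right)} z = 2 \left(\left(3 - 2\right) - -2\right) \left(-2\right) 5372 = 2 \left(\left(3 - 2\right) + 2\right) \left(-2\right) 5372 = 2 \left(1 + 2\right) \left(-2\right) 5372 = 2 \cdot 3 \left(-2\right) 5372 = \left(-12\right) 5372 = -64464$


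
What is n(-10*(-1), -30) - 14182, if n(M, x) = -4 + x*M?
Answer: -14486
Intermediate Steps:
n(M, x) = -4 + M*x
n(-10*(-1), -30) - 14182 = (-4 - 10*(-1)*(-30)) - 14182 = (-4 + 10*(-30)) - 14182 = (-4 - 300) - 14182 = -304 - 14182 = -14486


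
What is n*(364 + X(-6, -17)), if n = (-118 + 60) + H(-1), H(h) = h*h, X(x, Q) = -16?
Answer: -19836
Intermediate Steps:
H(h) = h²
n = -57 (n = (-118 + 60) + (-1)² = -58 + 1 = -57)
n*(364 + X(-6, -17)) = -57*(364 - 16) = -57*348 = -19836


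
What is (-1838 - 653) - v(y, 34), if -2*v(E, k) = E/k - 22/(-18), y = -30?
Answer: -381097/153 ≈ -2490.8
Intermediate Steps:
v(E, k) = -11/18 - E/(2*k) (v(E, k) = -(E/k - 22/(-18))/2 = -(E/k - 22*(-1/18))/2 = -(E/k + 11/9)/2 = -(11/9 + E/k)/2 = -11/18 - E/(2*k))
(-1838 - 653) - v(y, 34) = (-1838 - 653) - (-11/18 - ½*(-30)/34) = -2491 - (-11/18 - ½*(-30)*1/34) = -2491 - (-11/18 + 15/34) = -2491 - 1*(-26/153) = -2491 + 26/153 = -381097/153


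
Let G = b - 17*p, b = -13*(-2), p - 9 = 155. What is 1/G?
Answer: -1/2762 ≈ -0.00036206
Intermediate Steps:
p = 164 (p = 9 + 155 = 164)
b = 26
G = -2762 (G = 26 - 17*164 = 26 - 2788 = -2762)
1/G = 1/(-2762) = -1/2762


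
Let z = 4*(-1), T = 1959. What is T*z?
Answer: -7836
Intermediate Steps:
z = -4
T*z = 1959*(-4) = -7836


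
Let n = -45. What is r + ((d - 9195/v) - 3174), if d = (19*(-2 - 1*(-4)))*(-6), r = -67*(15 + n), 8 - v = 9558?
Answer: -2656881/1910 ≈ -1391.0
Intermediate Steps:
v = -9550 (v = 8 - 1*9558 = 8 - 9558 = -9550)
r = 2010 (r = -67*(15 - 45) = -67*(-30) = -1*(-2010) = 2010)
d = -228 (d = (19*(-2 + 4))*(-6) = (19*2)*(-6) = 38*(-6) = -228)
r + ((d - 9195/v) - 3174) = 2010 + ((-228 - 9195/(-9550)) - 3174) = 2010 + ((-228 - 9195*(-1/9550)) - 3174) = 2010 + ((-228 + 1839/1910) - 3174) = 2010 + (-433641/1910 - 3174) = 2010 - 6495981/1910 = -2656881/1910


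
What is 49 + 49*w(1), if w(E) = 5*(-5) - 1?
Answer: -1225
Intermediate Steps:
w(E) = -26 (w(E) = -25 - 1 = -26)
49 + 49*w(1) = 49 + 49*(-26) = 49 - 1274 = -1225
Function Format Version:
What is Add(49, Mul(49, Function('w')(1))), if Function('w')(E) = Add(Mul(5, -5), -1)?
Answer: -1225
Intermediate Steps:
Function('w')(E) = -26 (Function('w')(E) = Add(-25, -1) = -26)
Add(49, Mul(49, Function('w')(1))) = Add(49, Mul(49, -26)) = Add(49, -1274) = -1225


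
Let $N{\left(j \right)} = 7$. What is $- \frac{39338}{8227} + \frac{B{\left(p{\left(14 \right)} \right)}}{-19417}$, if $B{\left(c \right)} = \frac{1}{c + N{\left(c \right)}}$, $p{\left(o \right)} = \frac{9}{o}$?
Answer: $- \frac{81729491400}{17092571513} \approx -4.7816$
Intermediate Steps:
$B{\left(c \right)} = \frac{1}{7 + c}$ ($B{\left(c \right)} = \frac{1}{c + 7} = \frac{1}{7 + c}$)
$- \frac{39338}{8227} + \frac{B{\left(p{\left(14 \right)} \right)}}{-19417} = - \frac{39338}{8227} + \frac{1}{\left(7 + \frac{9}{14}\right) \left(-19417\right)} = \left(-39338\right) \frac{1}{8227} + \frac{1}{7 + 9 \cdot \frac{1}{14}} \left(- \frac{1}{19417}\right) = - \frac{39338}{8227} + \frac{1}{7 + \frac{9}{14}} \left(- \frac{1}{19417}\right) = - \frac{39338}{8227} + \frac{1}{\frac{107}{14}} \left(- \frac{1}{19417}\right) = - \frac{39338}{8227} + \frac{14}{107} \left(- \frac{1}{19417}\right) = - \frac{39338}{8227} - \frac{14}{2077619} = - \frac{81729491400}{17092571513}$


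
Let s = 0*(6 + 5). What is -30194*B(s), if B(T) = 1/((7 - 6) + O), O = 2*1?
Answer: -30194/3 ≈ -10065.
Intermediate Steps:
O = 2
s = 0 (s = 0*11 = 0)
B(T) = 1/3 (B(T) = 1/((7 - 6) + 2) = 1/(1 + 2) = 1/3)
-30194*B(s) = -30194*1/3 = -30194/3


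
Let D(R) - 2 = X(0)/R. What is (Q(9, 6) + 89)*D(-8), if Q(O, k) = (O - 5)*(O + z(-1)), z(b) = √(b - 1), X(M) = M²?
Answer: 250 + 8*I*√2 ≈ 250.0 + 11.314*I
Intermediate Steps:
z(b) = √(-1 + b)
Q(O, k) = (-5 + O)*(O + I*√2) (Q(O, k) = (O - 5)*(O + √(-1 - 1)) = (-5 + O)*(O + √(-2)) = (-5 + O)*(O + I*√2))
D(R) = 2 (D(R) = 2 + 0²/R = 2 + 0/R = 2 + 0 = 2)
(Q(9, 6) + 89)*D(-8) = ((9² - 5*9 - 5*I*√2 + I*9*√2) + 89)*2 = ((81 - 45 - 5*I*√2 + 9*I*√2) + 89)*2 = ((36 + 4*I*√2) + 89)*2 = (125 + 4*I*√2)*2 = 250 + 8*I*√2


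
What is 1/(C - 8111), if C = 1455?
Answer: -1/6656 ≈ -0.00015024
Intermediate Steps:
1/(C - 8111) = 1/(1455 - 8111) = 1/(-6656) = -1/6656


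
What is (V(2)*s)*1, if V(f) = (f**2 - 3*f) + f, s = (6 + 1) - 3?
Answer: 0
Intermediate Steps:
s = 4 (s = 7 - 3 = 4)
V(f) = f**2 - 2*f
(V(2)*s)*1 = ((2*(-2 + 2))*4)*1 = ((2*0)*4)*1 = (0*4)*1 = 0*1 = 0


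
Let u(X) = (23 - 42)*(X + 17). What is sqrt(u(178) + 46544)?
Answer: sqrt(42839) ≈ 206.98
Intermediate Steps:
u(X) = -323 - 19*X (u(X) = -19*(17 + X) = -323 - 19*X)
sqrt(u(178) + 46544) = sqrt((-323 - 19*178) + 46544) = sqrt((-323 - 3382) + 46544) = sqrt(-3705 + 46544) = sqrt(42839)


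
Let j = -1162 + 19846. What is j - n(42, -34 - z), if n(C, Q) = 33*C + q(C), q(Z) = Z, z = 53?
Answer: 17256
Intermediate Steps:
j = 18684
n(C, Q) = 34*C (n(C, Q) = 33*C + C = 34*C)
j - n(42, -34 - z) = 18684 - 34*42 = 18684 - 1*1428 = 18684 - 1428 = 17256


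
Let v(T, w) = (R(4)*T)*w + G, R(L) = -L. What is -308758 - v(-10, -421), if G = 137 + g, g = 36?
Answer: -292091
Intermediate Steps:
G = 173 (G = 137 + 36 = 173)
v(T, w) = 173 - 4*T*w (v(T, w) = ((-1*4)*T)*w + 173 = (-4*T)*w + 173 = -4*T*w + 173 = 173 - 4*T*w)
-308758 - v(-10, -421) = -308758 - (173 - 4*(-10)*(-421)) = -308758 - (173 - 16840) = -308758 - 1*(-16667) = -308758 + 16667 = -292091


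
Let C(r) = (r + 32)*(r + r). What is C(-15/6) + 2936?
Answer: 5577/2 ≈ 2788.5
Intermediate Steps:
C(r) = 2*r*(32 + r) (C(r) = (32 + r)*(2*r) = 2*r*(32 + r))
C(-15/6) + 2936 = 2*(-15/6)*(32 - 15/6) + 2936 = 2*(-15*⅙)*(32 - 15*⅙) + 2936 = 2*(-5/2)*(32 - 5/2) + 2936 = 2*(-5/2)*(59/2) + 2936 = -295/2 + 2936 = 5577/2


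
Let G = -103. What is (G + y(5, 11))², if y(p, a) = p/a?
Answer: 1272384/121 ≈ 10516.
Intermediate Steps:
(G + y(5, 11))² = (-103 + 5/11)² = (-1128/11)² = 1272384/121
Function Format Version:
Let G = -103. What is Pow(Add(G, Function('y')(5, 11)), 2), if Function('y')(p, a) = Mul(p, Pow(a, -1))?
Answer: Rational(1272384, 121) ≈ 10516.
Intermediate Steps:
Pow(Add(G, Function('y')(5, 11)), 2) = Pow(Add(-103, Mul(5, Pow(11, -1))), 2) = Pow(Add(-103, Mul(5, Rational(1, 11))), 2) = Pow(Add(-103, Rational(5, 11)), 2) = Pow(Rational(-1128, 11), 2) = Rational(1272384, 121)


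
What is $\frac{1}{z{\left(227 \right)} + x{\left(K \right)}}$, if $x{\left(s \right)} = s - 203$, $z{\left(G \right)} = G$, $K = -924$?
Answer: $- \frac{1}{900} \approx -0.0011111$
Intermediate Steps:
$x{\left(s \right)} = -203 + s$ ($x{\left(s \right)} = s - 203 = -203 + s$)
$\frac{1}{z{\left(227 \right)} + x{\left(K \right)}} = \frac{1}{227 - 1127} = \frac{1}{-900} = - \frac{1}{900}$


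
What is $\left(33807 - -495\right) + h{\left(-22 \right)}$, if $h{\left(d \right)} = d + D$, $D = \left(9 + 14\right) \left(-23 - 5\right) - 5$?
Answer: $33631$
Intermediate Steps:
$D = -649$ ($D = 23 \left(-28\right) - 5 = -644 - 5 = -649$)
$h{\left(d \right)} = -649 + d$ ($h{\left(d \right)} = d - 649 = -649 + d$)
$\left(33807 - -495\right) + h{\left(-22 \right)} = \left(33807 - -495\right) - 671 = \left(33807 + \left(574 - 79\right)\right) - 671 = \left(33807 + 495\right) - 671 = 34302 - 671 = 33631$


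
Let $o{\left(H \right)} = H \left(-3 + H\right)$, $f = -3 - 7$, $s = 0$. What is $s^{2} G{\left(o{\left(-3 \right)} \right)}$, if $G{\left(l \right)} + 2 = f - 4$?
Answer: $0$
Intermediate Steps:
$f = -10$
$G{\left(l \right)} = -16$ ($G{\left(l \right)} = -2 - 14 = -16$)
$s^{2} G{\left(o{\left(-3 \right)} \right)} = 0^{2} \left(-16\right) = 0 \left(-16\right) = 0$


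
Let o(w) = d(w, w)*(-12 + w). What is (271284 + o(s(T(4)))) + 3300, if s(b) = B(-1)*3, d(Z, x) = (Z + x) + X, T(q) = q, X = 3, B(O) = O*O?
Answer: 274503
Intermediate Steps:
B(O) = O²
d(Z, x) = 3 + Z + x (d(Z, x) = (Z + x) + 3 = 3 + Z + x)
s(b) = 3 (s(b) = (-1)²*3 = 1*3 = 3)
o(w) = (-12 + w)*(3 + 2*w) (o(w) = (3 + w + w)*(-12 + w) = (3 + 2*w)*(-12 + w) = (-12 + w)*(3 + 2*w))
(271284 + o(s(T(4)))) + 3300 = (271284 + (-12 + 3)*(3 + 2*3)) + 3300 = (271284 - 9*(3 + 6)) + 3300 = (271284 - 9*9) + 3300 = (271284 - 81) + 3300 = 271203 + 3300 = 274503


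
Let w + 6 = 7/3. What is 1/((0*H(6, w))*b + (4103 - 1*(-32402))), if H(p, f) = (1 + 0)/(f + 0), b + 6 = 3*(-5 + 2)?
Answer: 1/36505 ≈ 2.7394e-5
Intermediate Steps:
w = -11/3 (w = -6 + 7/3 = -11/3 ≈ -3.6667)
b = -15 (b = -6 + 3*(-5 + 2) = -6 + 3*(-3) = -6 - 9 = -15)
H(p, f) = 1/f
1/((0*H(6, w))*b + (4103 - 1*(-32402))) = 1/((0/(-11/3))*(-15) + (4103 - 1*(-32402))) = 1/((0*(-3/11))*(-15) + (4103 + 32402)) = 1/(0*(-15) + 36505) = 1/(0 + 36505) = 1/36505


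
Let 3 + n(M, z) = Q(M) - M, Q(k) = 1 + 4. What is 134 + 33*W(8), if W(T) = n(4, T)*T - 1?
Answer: -427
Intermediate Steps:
Q(k) = 5
n(M, z) = 2 - M (n(M, z) = -3 + (5 - M) = 2 - M)
W(T) = -1 - 2*T (W(T) = (2 - 1*4)*T - 1 = (2 - 4)*T - 1 = -2*T - 1 = -1 - 2*T)
134 + 33*W(8) = 134 + 33*(-1 - 2*8) = 134 + 33*(-1 - 16) = 134 + 33*(-17) = 134 - 561 = -427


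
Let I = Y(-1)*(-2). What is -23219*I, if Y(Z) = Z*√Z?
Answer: -46438*I ≈ -46438.0*I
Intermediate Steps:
Y(Z) = Z^(3/2)
I = 2*I (I = (-1)^(3/2)*(-2) = -I*(-2) = 2*I ≈ 2.0*I)
-23219*I = -46438*I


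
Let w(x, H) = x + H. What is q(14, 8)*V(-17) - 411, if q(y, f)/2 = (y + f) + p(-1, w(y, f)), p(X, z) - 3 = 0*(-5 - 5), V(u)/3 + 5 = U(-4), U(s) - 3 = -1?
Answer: -861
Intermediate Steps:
U(s) = 2 (U(s) = 3 - 1 = 2)
V(u) = -9 (V(u) = -15 + 3*2 = -15 + 6 = -9)
w(x, H) = H + x
p(X, z) = 3 (p(X, z) = 3 + 0*(-5 - 5) = 3 + 0*(-10) = 3 + 0 = 3)
q(y, f) = 6 + 2*f + 2*y (q(y, f) = 2*((y + f) + 3) = 2*((f + y) + 3) = 2*(3 + f + y) = 6 + 2*f + 2*y)
q(14, 8)*V(-17) - 411 = (6 + 2*8 + 2*14)*(-9) - 411 = (6 + 16 + 28)*(-9) - 411 = 50*(-9) - 411 = -450 - 411 = -861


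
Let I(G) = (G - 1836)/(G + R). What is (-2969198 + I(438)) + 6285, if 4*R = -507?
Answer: -1229610759/415 ≈ -2.9629e+6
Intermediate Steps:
R = -507/4 (R = (1/4)*(-507) = -507/4 ≈ -126.75)
I(G) = (-1836 + G)/(-507/4 + G) (I(G) = (G - 1836)/(G - 507/4) = (-1836 + G)/(-507/4 + G))
(-2969198 + I(438)) + 6285 = (-2969198 + 4*(-1836 + 438)/(-507 + 4*438)) + 6285 = (-2969198 + 4*(-1398)/(-507 + 1752)) + 6285 = (-2969198 + 4*(-1398)/1245) + 6285 = (-2969198 + 4*(1/1245)*(-1398)) + 6285 = (-2969198 - 1864/415) + 6285 = -1232219034/415 + 6285 = -1229610759/415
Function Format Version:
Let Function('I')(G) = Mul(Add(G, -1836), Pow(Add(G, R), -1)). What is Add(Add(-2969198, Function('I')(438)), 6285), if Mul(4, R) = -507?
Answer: Rational(-1229610759, 415) ≈ -2.9629e+6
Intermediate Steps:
R = Rational(-507, 4) (R = Mul(Rational(1, 4), -507) = Rational(-507, 4) ≈ -126.75)
Function('I')(G) = Mul(Pow(Add(Rational(-507, 4), G), -1), Add(-1836, G)) (Function('I')(G) = Mul(Add(G, -1836), Pow(Add(G, Rational(-507, 4)), -1)) = Mul(Add(-1836, G), Pow(Add(Rational(-507, 4), G), -1)) = Mul(Pow(Add(Rational(-507, 4), G), -1), Add(-1836, G)))
Add(Add(-2969198, Function('I')(438)), 6285) = Add(Add(-2969198, Mul(4, Pow(Add(-507, Mul(4, 438)), -1), Add(-1836, 438))), 6285) = Add(Add(-2969198, Mul(4, Pow(Add(-507, 1752), -1), -1398)), 6285) = Add(Add(-2969198, Mul(4, Pow(1245, -1), -1398)), 6285) = Add(Add(-2969198, Mul(4, Rational(1, 1245), -1398)), 6285) = Add(Add(-2969198, Rational(-1864, 415)), 6285) = Add(Rational(-1232219034, 415), 6285) = Rational(-1229610759, 415)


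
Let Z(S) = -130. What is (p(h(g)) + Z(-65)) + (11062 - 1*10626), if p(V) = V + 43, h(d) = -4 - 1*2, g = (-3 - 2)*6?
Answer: 343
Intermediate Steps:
g = -30 (g = -5*6 = -30)
h(d) = -6 (h(d) = -4 - 2 = -6)
p(V) = 43 + V
(p(h(g)) + Z(-65)) + (11062 - 1*10626) = ((43 - 6) - 130) + (11062 - 1*10626) = (37 - 130) + (11062 - 10626) = -93 + 436 = 343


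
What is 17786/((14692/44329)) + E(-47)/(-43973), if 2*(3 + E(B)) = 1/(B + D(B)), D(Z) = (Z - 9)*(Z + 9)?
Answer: 18037004247502683/336108197149 ≈ 53664.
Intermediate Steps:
D(Z) = (-9 + Z)*(9 + Z)
E(B) = -3 + 1/(2*(-81 + B + B²)) (E(B) = -3 + 1/(2*(B + (-81 + B²))) = -3 + 1/(2*(-81 + B + B²)))
17786/((14692/44329)) + E(-47)/(-43973) = 17786/((14692/44329)) + ((487/2 - 3*(-47) - 3*(-47)²)/(-81 - 47 + (-47)²))/(-43973) = 17786/((14692*(1/44329))) + ((487/2 + 141 - 3*2209)/(-81 - 47 + 2209))*(-1/43973) = 17786/(14692/44329) + ((487/2 + 141 - 6627)/2081)*(-1/43973) = 17786*(44329/14692) + ((1/2081)*(-12485/2))*(-1/43973) = 394217797/7346 - 12485/4162*(-1/43973) = 394217797/7346 + 12485/183015626 = 18037004247502683/336108197149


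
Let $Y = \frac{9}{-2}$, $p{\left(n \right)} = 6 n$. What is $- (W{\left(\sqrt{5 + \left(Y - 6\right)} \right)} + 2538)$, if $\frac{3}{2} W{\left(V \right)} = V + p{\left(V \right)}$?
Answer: $-2538 - \frac{7 i \sqrt{22}}{3} \approx -2538.0 - 10.944 i$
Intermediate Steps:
$Y = - \frac{9}{2}$ ($Y = 9 \left(- \frac{1}{2}\right) = - \frac{9}{2} \approx -4.5$)
$W{\left(V \right)} = \frac{14 V}{3}$ ($W{\left(V \right)} = \frac{2 \left(V + 6 V\right)}{3} = \frac{2 \cdot 7 V}{3} = \frac{14 V}{3}$)
$- (W{\left(\sqrt{5 + \left(Y - 6\right)} \right)} + 2538) = - (\frac{14 \sqrt{5 - \frac{21}{2}}}{3} + 2538) = - (\frac{14 \sqrt{- \frac{11}{2}}}{3} + 2538) = - (\frac{14 \frac{i \sqrt{22}}{2}}{3} + 2538) = - (\frac{7 i \sqrt{22}}{3} + 2538) = - (2538 + \frac{7 i \sqrt{22}}{3}) = -2538 - \frac{7 i \sqrt{22}}{3}$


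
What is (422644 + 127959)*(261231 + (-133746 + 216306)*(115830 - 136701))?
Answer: -948605568612987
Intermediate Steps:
(422644 + 127959)*(261231 + (-133746 + 216306)*(115830 - 136701)) = 550603*(261231 + 82560*(-20871)) = 550603*(261231 - 1723109760) = 550603*(-1722848529) = -948605568612987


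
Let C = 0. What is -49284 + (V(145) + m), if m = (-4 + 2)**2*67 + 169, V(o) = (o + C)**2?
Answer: -27822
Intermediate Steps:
V(o) = o**2 (V(o) = (o + 0)**2 = o**2)
m = 437 (m = (-2)**2*67 + 169 = 4*67 + 169 = 268 + 169 = 437)
-49284 + (V(145) + m) = -49284 + (145**2 + 437) = -49284 + (21025 + 437) = -49284 + 21462 = -27822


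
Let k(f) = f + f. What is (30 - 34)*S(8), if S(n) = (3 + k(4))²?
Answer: -484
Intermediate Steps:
k(f) = 2*f
S(n) = 121 (S(n) = (3 + 2*4)² = (3 + 8)² = 11² = 121)
(30 - 34)*S(8) = (30 - 34)*121 = -4*121 = -484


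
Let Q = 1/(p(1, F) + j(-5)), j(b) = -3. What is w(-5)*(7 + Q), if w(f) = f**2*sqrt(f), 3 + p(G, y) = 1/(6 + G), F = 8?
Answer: 7000*I*sqrt(5)/41 ≈ 381.77*I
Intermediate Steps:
p(G, y) = -3 + 1/(6 + G)
Q = -7/41 (Q = 1/((-17 - 3*1)/(6 + 1) - 3) = 1/((-17 - 3)/7 - 3) = 1/((1/7)*(-20) - 3) = 1/(-20/7 - 3) = 1/(-41/7) = -7/41 ≈ -0.17073)
w(f) = f**(5/2)
w(-5)*(7 + Q) = (-5)**(5/2)*(7 - 7/41) = (25*I*sqrt(5))*(280/41) = 7000*I*sqrt(5)/41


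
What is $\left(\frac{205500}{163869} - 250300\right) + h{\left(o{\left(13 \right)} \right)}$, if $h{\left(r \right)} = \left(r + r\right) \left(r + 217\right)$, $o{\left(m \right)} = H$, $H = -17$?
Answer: $- \frac{14043504800}{54623} \approx -2.571 \cdot 10^{5}$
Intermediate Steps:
$o{\left(m \right)} = -17$
$h{\left(r \right)} = 2 r \left(217 + r\right)$
$\left(\frac{205500}{163869} - 250300\right) + h{\left(o{\left(13 \right)} \right)} = \left(\frac{205500}{163869} - 250300\right) + 2 \left(-17\right) \left(217 - 17\right) = \left(205500 \cdot \frac{1}{163869} - 250300\right) + 2 \left(-17\right) 200 = \left(\frac{68500}{54623} - 250300\right) - 6800 = - \frac{13672068400}{54623} - 6800 = - \frac{14043504800}{54623}$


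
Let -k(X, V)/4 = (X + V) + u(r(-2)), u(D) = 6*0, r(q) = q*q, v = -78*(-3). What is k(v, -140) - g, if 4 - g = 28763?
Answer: 28383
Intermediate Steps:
v = 234
r(q) = q**2
g = -28759 (g = 4 - 1*28763 = 4 - 28763 = -28759)
u(D) = 0
k(X, V) = -4*V - 4*X (k(X, V) = -4*((X + V) + 0) = -4*((V + X) + 0) = -4*(V + X) = -4*V - 4*X)
k(v, -140) - g = (-4*(-140) - 4*234) - 1*(-28759) = (560 - 936) + 28759 = -376 + 28759 = 28383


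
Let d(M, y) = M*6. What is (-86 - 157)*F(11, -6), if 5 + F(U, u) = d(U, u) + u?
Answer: -13365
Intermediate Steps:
d(M, y) = 6*M
F(U, u) = -5 + u + 6*U (F(U, u) = -5 + (6*U + u) = -5 + (u + 6*U) = -5 + u + 6*U)
(-86 - 157)*F(11, -6) = (-86 - 157)*(-5 - 6 + 6*11) = -243*(-5 - 6 + 66) = -243*55 = -13365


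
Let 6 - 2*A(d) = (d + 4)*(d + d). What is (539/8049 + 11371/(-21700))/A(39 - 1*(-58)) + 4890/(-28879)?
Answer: -8362784663181359/49401929510215800 ≈ -0.16928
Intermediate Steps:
A(d) = 3 - d*(4 + d) (A(d) = 3 - (d + 4)*(d + d)/2 = 3 - (4 + d)*2*d/2 = 3 - d*(4 + d))
(539/8049 + 11371/(-21700))/A(39 - 1*(-58)) + 4890/(-28879) = (539/8049 + 11371/(-21700))/(3 - (39 - 1*(-58))² - 4*(39 - 1*(-58))) + 4890/(-28879) = (539*(1/8049) + 11371*(-1/21700))/(3 - (39 + 58)² - 4*(39 + 58)) + 4890*(-1/28879) = (539/8049 - 11371/21700)/(3 - 1*97² - 4*97) - 4890/28879 = -79828879/(174663300*(3 - 1*9409 - 388)) - 4890/28879 = -79828879/(174663300*(3 - 9409 - 388)) - 4890/28879 = -79828879/174663300/(-9794) - 4890/28879 = -79828879/174663300*(-1/9794) - 4890/28879 = 79828879/1710652360200 - 4890/28879 = -8362784663181359/49401929510215800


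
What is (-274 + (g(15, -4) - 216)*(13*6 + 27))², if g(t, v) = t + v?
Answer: 475196401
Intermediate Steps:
(-274 + (g(15, -4) - 216)*(13*6 + 27))² = (-274 + ((15 - 4) - 216)*(13*6 + 27))² = (-274 + (11 - 216)*(78 + 27))² = (-274 - 205*105)² = (-274 - 21525)² = (-21799)² = 475196401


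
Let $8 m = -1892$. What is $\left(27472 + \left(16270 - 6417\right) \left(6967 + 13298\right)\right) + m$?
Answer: $\frac{399396561}{2} \approx 1.997 \cdot 10^{8}$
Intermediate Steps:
$m = - \frac{473}{2}$ ($m = \frac{1}{8} \left(-1892\right) = - \frac{473}{2} \approx -236.5$)
$\left(27472 + \left(16270 - 6417\right) \left(6967 + 13298\right)\right) + m = \left(27472 + \left(16270 - 6417\right) \left(6967 + 13298\right)\right) - \frac{473}{2} = \left(27472 + 9853 \cdot 20265\right) - \frac{473}{2} = \left(27472 + 199671045\right) - \frac{473}{2} = 199698517 - \frac{473}{2} = \frac{399396561}{2}$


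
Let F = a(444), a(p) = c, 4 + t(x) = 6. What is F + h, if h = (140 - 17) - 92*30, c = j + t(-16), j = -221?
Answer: -2856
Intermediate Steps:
t(x) = 2 (t(x) = -4 + 6 = 2)
c = -219 (c = -221 + 2 = -219)
a(p) = -219
h = -2637 (h = 123 - 2760 = -2637)
F = -219
F + h = -219 - 2637 = -2856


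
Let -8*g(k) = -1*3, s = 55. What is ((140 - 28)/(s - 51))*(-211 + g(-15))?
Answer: -11795/2 ≈ -5897.5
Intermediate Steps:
g(k) = 3/8 (g(k) = -(-1)*3/8 = -1/8*(-3) = 3/8)
((140 - 28)/(s - 51))*(-211 + g(-15)) = ((140 - 28)/(55 - 51))*(-211 + 3/8) = (112/4)*(-1685/8) = (112*(1/4))*(-1685/8) = 28*(-1685/8) = -11795/2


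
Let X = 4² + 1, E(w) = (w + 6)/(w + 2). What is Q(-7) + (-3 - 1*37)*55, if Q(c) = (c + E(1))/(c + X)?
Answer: -33007/15 ≈ -2200.5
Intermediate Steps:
E(w) = (6 + w)/(2 + w)
X = 17 (X = 16 + 1 = 17)
Q(c) = (7/3 + c)/(17 + c) (Q(c) = (c + (6 + 1)/(2 + 1))/(c + 17) = (c + 7/3)/(17 + c) = (7/3 + c)/(17 + c))
Q(-7) + (-3 - 1*37)*55 = (7/3 - 7)/(17 - 7) + (-3 - 1*37)*55 = -14/3/10 + (-3 - 37)*55 = (⅒)*(-14/3) - 40*55 = -7/15 - 2200 = -33007/15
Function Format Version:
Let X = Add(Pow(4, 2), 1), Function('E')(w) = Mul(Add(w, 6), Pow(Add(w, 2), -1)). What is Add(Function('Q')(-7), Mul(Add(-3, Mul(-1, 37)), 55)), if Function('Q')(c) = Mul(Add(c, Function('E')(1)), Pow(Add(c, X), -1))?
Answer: Rational(-33007, 15) ≈ -2200.5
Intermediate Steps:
Function('E')(w) = Mul(Pow(Add(2, w), -1), Add(6, w)) (Function('E')(w) = Mul(Add(6, w), Pow(Add(2, w), -1)) = Mul(Pow(Add(2, w), -1), Add(6, w)))
X = 17 (X = Add(16, 1) = 17)
Function('Q')(c) = Mul(Pow(Add(17, c), -1), Add(Rational(7, 3), c)) (Function('Q')(c) = Mul(Add(c, Mul(Pow(Add(2, 1), -1), Add(6, 1))), Pow(Add(c, 17), -1)) = Mul(Add(c, Mul(Pow(3, -1), 7)), Pow(Add(17, c), -1)) = Mul(Add(c, Mul(Rational(1, 3), 7)), Pow(Add(17, c), -1)) = Mul(Add(c, Rational(7, 3)), Pow(Add(17, c), -1)) = Mul(Add(Rational(7, 3), c), Pow(Add(17, c), -1)) = Mul(Pow(Add(17, c), -1), Add(Rational(7, 3), c)))
Add(Function('Q')(-7), Mul(Add(-3, Mul(-1, 37)), 55)) = Add(Mul(Pow(Add(17, -7), -1), Add(Rational(7, 3), -7)), Mul(Add(-3, Mul(-1, 37)), 55)) = Add(Mul(Pow(10, -1), Rational(-14, 3)), Mul(Add(-3, -37), 55)) = Add(Mul(Rational(1, 10), Rational(-14, 3)), Mul(-40, 55)) = Add(Rational(-7, 15), -2200) = Rational(-33007, 15)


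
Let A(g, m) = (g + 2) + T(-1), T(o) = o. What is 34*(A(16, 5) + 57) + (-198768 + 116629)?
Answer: -79623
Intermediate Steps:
A(g, m) = 1 + g (A(g, m) = (g + 2) - 1 = (2 + g) - 1 = 1 + g)
34*(A(16, 5) + 57) + (-198768 + 116629) = 34*((1 + 16) + 57) + (-198768 + 116629) = 34*(17 + 57) - 82139 = 34*74 - 82139 = 2516 - 82139 = -79623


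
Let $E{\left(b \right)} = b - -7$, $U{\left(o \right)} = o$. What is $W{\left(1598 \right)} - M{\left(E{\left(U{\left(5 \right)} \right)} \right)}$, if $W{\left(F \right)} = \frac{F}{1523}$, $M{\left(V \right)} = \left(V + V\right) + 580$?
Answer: $- \frac{918294}{1523} \approx -602.95$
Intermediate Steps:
$E{\left(b \right)} = 7 + b$ ($E{\left(b \right)} = b + 7 = 7 + b$)
$M{\left(V \right)} = 580 + 2 V$ ($M{\left(V \right)} = 2 V + 580 = 580 + 2 V$)
$W{\left(F \right)} = \frac{F}{1523}$ ($W{\left(F \right)} = F \frac{1}{1523} = \frac{F}{1523}$)
$W{\left(1598 \right)} - M{\left(E{\left(U{\left(5 \right)} \right)} \right)} = \frac{1}{1523} \cdot 1598 - \left(580 + 2 \left(7 + 5\right)\right) = \frac{1598}{1523} - \left(580 + 2 \cdot 12\right) = \frac{1598}{1523} - \left(580 + 24\right) = \frac{1598}{1523} - 604 = - \frac{918294}{1523}$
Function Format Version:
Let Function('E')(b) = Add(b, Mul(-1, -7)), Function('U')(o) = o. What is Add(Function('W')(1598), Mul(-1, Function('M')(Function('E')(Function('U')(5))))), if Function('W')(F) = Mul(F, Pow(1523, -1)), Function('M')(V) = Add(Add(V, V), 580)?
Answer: Rational(-918294, 1523) ≈ -602.95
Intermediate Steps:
Function('E')(b) = Add(7, b) (Function('E')(b) = Add(b, 7) = Add(7, b))
Function('M')(V) = Add(580, Mul(2, V)) (Function('M')(V) = Add(Mul(2, V), 580) = Add(580, Mul(2, V)))
Function('W')(F) = Mul(Rational(1, 1523), F) (Function('W')(F) = Mul(F, Rational(1, 1523)) = Mul(Rational(1, 1523), F))
Add(Function('W')(1598), Mul(-1, Function('M')(Function('E')(Function('U')(5))))) = Add(Mul(Rational(1, 1523), 1598), Mul(-1, Add(580, Mul(2, Add(7, 5))))) = Add(Rational(1598, 1523), Mul(-1, Add(580, Mul(2, 12)))) = Add(Rational(1598, 1523), Mul(-1, Add(580, 24))) = Add(Rational(1598, 1523), Mul(-1, 604)) = Add(Rational(1598, 1523), -604) = Rational(-918294, 1523)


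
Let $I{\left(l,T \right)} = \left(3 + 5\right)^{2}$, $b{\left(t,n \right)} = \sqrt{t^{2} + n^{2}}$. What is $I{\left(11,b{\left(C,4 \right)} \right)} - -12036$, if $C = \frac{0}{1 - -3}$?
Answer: $12100$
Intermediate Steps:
$C = 0$ ($C = \frac{0}{1 + 3} = \frac{0}{4} = 0 \cdot \frac{1}{4} = 0$)
$b{\left(t,n \right)} = \sqrt{n^{2} + t^{2}}$
$I{\left(l,T \right)} = 64$ ($I{\left(l,T \right)} = 8^{2} = 64$)
$I{\left(11,b{\left(C,4 \right)} \right)} - -12036 = 64 - -12036 = 64 + 12036 = 12100$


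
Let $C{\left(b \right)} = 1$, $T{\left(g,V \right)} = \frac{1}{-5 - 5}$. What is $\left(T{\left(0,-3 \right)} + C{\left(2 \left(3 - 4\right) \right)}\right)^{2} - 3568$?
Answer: $- \frac{356719}{100} \approx -3567.2$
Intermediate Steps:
$T{\left(g,V \right)} = - \frac{1}{10}$ ($T{\left(g,V \right)} = \frac{1}{-10} = - \frac{1}{10}$)
$\left(T{\left(0,-3 \right)} + C{\left(2 \left(3 - 4\right) \right)}\right)^{2} - 3568 = \left(- \frac{1}{10} + 1\right)^{2} - 3568 = \left(\frac{9}{10}\right)^{2} - 3568 = \frac{81}{100} - 3568 = - \frac{356719}{100}$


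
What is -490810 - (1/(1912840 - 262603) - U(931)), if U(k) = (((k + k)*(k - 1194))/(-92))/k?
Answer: -37257395798335/75910902 ≈ -4.9080e+5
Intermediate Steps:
U(k) = 597/23 - k/46 (U(k) = (((2*k)*(-1194 + k))*(-1/92))/k = ((2*k*(-1194 + k))*(-1/92))/k = (-k*(-1194 + k)/46)/k = 597/23 - k/46)
-490810 - (1/(1912840 - 262603) - U(931)) = -490810 - (1/(1912840 - 262603) - (597/23 - 1/46*931)) = -490810 - (1/1650237 - (597/23 - 931/46)) = -490810 - (1/1650237 - 1*263/46) = -490810 - (1/1650237 - 263/46) = -490810 - 1*(-434012285/75910902) = -490810 + 434012285/75910902 = -37257395798335/75910902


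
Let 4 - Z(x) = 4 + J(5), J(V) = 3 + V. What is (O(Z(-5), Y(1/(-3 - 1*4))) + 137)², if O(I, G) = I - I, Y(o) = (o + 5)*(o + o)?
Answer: 18769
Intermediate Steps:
Y(o) = 2*o*(5 + o) (Y(o) = (5 + o)*(2*o) = 2*o*(5 + o))
Z(x) = -8 (Z(x) = 4 - (4 + (3 + 5)) = 4 - (4 + 8) = 4 - 1*12 = 4 - 12 = -8)
O(I, G) = 0
(O(Z(-5), Y(1/(-3 - 1*4))) + 137)² = (0 + 137)² = 137² = 18769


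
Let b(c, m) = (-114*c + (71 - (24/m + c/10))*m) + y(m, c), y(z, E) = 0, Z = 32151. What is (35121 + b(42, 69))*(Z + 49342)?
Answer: 14227944363/5 ≈ 2.8456e+9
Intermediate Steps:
b(c, m) = -114*c + m*(71 - 24/m - c/10) (b(c, m) = (-114*c + (71 - (24/m + c/10))*m) + 0 = (-114*c + (71 + (-24/m - c/10))*m) + 0 = (-114*c + (71 - 24/m - c/10)*m) + 0 = (-114*c + m*(71 - 24/m - c/10)) + 0 = -114*c + m*(71 - 24/m - c/10))
(35121 + b(42, 69))*(Z + 49342) = (35121 + (-24 - 114*42 + 71*69 - ⅒*42*69))*(32151 + 49342) = (35121 + (-24 - 4788 + 4899 - 1449/5))*81493 = (35121 - 1014/5)*81493 = (174591/5)*81493 = 14227944363/5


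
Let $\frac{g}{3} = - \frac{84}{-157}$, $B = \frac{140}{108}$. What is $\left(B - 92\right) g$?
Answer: $- \frac{68572}{471} \approx -145.59$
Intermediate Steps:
$B = \frac{35}{27}$ ($B = 140 \cdot \frac{1}{108} = \frac{35}{27} \approx 1.2963$)
$g = \frac{252}{157}$ ($g = 3 \left(- \frac{84}{-157}\right) = 3 \left(\left(-84\right) \left(- \frac{1}{157}\right)\right) = 3 \cdot \frac{84}{157} = \frac{252}{157} \approx 1.6051$)
$\left(B - 92\right) g = \left(\frac{35}{27} - 92\right) \frac{252}{157} = \left(- \frac{2449}{27}\right) \frac{252}{157} = - \frac{68572}{471}$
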